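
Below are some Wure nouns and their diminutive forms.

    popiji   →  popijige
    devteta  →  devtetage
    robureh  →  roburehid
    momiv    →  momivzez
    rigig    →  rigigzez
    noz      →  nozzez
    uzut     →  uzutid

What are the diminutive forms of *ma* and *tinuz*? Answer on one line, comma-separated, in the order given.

mage, tinuzzez

The pattern is voicing of the final sound: -id when the stem ends in a voiceless consonant (*robureh*, *uzut*); -zez when the stem ends in a voiced consonant (*momiv*, *rigig*, *noz*); -ge when the stem ends in a vowel (*popiji*, *devteta*).
*ma* — final sound /a/ (a vowel) → -ge → *mage*.
The final sound of *tinuz* is /z/, which is a voiced consonant, so the suffix is -zez, giving *tinuzzez*.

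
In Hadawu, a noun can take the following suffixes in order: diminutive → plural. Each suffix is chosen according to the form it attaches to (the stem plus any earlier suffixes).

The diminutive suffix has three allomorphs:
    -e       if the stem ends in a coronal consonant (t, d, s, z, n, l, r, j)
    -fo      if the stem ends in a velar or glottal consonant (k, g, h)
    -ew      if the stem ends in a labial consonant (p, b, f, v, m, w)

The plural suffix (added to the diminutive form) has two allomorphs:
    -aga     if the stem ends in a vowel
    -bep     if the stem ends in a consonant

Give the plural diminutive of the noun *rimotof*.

rimotofewbep

The final consonant of *rimotof* is /f/, which is labial, so the diminutive suffix is -ew, giving *rimotofew*.
The diminutive form *rimotofew* — final sound /w/ (a consonant) → -bep → *rimotofewbep*.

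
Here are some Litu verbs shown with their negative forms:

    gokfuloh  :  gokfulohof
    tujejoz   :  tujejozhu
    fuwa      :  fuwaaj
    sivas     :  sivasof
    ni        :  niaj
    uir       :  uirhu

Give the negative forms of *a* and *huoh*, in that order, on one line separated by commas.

aaj, huohof

The pattern is voicing of the final sound: -of when the stem ends in a voiceless consonant (*gokfuloh*, *sivas*); -hu when the stem ends in a voiced consonant (*tujejoz*, *uir*); -aj when the stem ends in a vowel (*fuwa*, *ni*).
*a*: final sound = /a/, a vowel → -aj → *aaj*.
*huoh*: final sound = /h/, a voiceless consonant → -of → *huohof*.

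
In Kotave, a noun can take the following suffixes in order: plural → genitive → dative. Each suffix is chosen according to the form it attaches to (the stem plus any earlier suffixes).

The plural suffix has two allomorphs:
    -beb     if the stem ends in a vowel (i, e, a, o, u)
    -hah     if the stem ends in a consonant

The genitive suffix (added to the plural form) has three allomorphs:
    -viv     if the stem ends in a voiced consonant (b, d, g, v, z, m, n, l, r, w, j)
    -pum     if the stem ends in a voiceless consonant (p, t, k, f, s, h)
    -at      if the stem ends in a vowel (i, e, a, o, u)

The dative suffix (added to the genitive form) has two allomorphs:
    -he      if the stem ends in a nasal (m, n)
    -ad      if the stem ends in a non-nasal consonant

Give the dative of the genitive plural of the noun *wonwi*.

*wonwi*: final sound = /i/, a vowel → -beb → *wonwibeb*.
The plural form *wonwibeb* — final sound /b/ (a voiced consonant) → -viv → *wonwibebviv*.
The genitive form *wonwibebviv*: final consonant = /v/, non-nasal → -ad → *wonwibebvivad*.

wonwibebvivad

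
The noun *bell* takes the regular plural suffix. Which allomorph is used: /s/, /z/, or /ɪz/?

/z/

The stem *bell* ends in a voiced non-sibilant sound.
The plural suffix surfaces as /ɪz/ after sibilants, /s/ after other voiceless consonants, and /z/ after other voiced sounds.
So the plural -s on *bell* is pronounced /z/.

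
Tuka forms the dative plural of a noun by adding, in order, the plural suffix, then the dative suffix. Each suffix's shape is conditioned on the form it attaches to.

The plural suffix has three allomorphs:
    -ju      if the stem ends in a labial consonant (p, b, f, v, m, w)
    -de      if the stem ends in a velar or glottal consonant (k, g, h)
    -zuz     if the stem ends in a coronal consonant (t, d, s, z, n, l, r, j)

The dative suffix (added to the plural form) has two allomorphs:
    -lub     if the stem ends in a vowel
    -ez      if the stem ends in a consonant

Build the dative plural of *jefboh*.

Since the final consonant of *jefboh* is /h/ (velar/glottal), it takes -de, giving *jefbohde*.
The plural form *jefbohde* — final sound /e/ (a vowel) → -lub → *jefbohdelub*.

jefbohdelub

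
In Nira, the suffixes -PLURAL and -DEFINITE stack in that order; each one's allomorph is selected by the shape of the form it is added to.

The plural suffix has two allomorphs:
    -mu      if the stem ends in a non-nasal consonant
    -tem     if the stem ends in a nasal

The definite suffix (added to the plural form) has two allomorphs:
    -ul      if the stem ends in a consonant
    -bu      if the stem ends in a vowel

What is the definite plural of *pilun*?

*pilun*: final consonant = /n/, a nasal → -tem → *piluntem*.
The final sound of the plural form *piluntem* is /m/, which is a consonant, so the definite suffix is -ul, giving *piluntemul*.

piluntemul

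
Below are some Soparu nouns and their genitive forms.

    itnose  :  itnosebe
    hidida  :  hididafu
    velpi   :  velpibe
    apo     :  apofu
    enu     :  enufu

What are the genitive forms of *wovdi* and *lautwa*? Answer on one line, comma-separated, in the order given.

wovdibe, lautwafu

The suffix is conditioned by the last vowel: -be when the last vowel of the stem is a front vowel (*itnose*, *velpi*); -fu when the last vowel of the stem is a back vowel (*hidida*, *apo*, *enu*).
*wovdi* — last vowel /i/ (a front vowel) → -be → *wovdibe*.
*lautwa* — last vowel /a/ (a back vowel) → -fu → *lautwafu*.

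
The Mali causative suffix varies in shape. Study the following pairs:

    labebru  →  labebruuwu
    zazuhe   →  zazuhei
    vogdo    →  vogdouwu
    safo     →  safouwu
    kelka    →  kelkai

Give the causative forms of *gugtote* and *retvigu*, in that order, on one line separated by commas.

gugtotei, retviguuwu

The alternation tracks the last vowel of the stem — -uwu when the last vowel of the stem is a rounded vowel (*labebru*, *vogdo*, *safo*); -i when the last vowel of the stem is an unrounded vowel (*zazuhe*, *kelka*).
*gugtote*: last vowel = /e/, an unrounded vowel → -i → *gugtotei*.
*retvigu*: last vowel = /u/, a rounded vowel → -uwu → *retviguuwu*.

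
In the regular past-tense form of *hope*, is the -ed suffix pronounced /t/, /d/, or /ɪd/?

/t/

The stem *hope* ends in a voiceless consonant other than /t/.
The -ed suffix is realized as /ɪd/ after /t, d/; as /t/ after other voiceless consonants; and as /d/ after other voiced sounds.
So -ed on *hope* is pronounced /t/.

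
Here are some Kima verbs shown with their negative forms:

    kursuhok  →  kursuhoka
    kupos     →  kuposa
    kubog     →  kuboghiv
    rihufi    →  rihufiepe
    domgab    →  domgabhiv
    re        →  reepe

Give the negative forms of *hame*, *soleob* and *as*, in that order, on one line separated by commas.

Looking at the final sound of each stem: -a when the stem ends in a voiceless consonant (*kursuhok*, *kupos*); -hiv when the stem ends in a voiced consonant (*kubog*, *domgab*); -epe when the stem ends in a vowel (*rihufi*, *re*).
*hame*: final sound = /e/, a vowel → -epe → *hameepe*.
Since the final sound of *soleob* is /b/ (a voiced consonant), it takes -hiv, giving *soleobhiv*.
*as*: final sound = /s/, a voiceless consonant → -a → *asa*.

hameepe, soleobhiv, asa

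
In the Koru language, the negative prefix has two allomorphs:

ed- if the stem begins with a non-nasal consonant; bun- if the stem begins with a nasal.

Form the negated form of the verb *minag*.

*minag* — first consonant /m/ (a nasal) → bun- → *bunminag*.

bunminag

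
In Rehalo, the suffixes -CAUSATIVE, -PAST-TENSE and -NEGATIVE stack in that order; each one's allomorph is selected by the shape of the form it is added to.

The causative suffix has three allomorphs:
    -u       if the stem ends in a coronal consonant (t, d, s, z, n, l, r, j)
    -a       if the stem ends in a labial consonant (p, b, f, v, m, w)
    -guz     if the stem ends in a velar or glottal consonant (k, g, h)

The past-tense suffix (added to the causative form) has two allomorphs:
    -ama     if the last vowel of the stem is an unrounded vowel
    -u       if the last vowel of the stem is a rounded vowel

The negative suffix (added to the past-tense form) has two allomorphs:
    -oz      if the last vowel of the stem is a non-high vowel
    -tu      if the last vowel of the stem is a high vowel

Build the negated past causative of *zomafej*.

The final consonant of *zomafej* is /j/, which is coronal, so the causative suffix is -u, giving *zomafeju*.
The causative form *zomafeju* — last vowel /u/ (a rounded vowel) → -u → *zomafejuu*.
The past-tense form *zomafejuu* — last vowel /u/ (a high vowel) → -tu → *zomafejuutu*.

zomafejuutu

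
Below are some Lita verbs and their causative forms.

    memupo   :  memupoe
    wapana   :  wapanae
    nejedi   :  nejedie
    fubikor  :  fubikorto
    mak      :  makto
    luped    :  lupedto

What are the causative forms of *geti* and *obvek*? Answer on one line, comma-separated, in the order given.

getie, obvekto

The pattern is consonant vs. vowel: -to when the stem ends in a consonant (*fubikor*, *mak*, *luped*); -e when the stem ends in a vowel (*memupo*, *wapana*, *nejedi*).
Since the final sound of *geti* is /i/ (a vowel), it takes -e, giving *getie*.
*obvek* — final sound /k/ (a consonant) → -to → *obvekto*.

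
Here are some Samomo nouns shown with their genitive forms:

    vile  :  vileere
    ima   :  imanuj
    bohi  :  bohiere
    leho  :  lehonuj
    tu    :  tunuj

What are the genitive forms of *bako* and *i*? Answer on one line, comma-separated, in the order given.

bakonuj, iere

The alternation tracks the last vowel of the stem — -ere when the last vowel of the stem is a front vowel (*vile*, *bohi*); -nuj when the last vowel of the stem is a back vowel (*ima*, *leho*, *tu*).
*bako*: last vowel = /o/, a back vowel → -nuj → *bakonuj*.
*i*: last vowel = /i/, a front vowel → -ere → *iere*.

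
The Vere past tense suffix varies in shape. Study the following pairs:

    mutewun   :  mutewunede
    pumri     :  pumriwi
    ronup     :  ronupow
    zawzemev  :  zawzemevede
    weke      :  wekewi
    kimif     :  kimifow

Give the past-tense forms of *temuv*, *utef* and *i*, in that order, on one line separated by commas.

temuvede, utefow, iwi

The alternation tracks the final sound of the stem — -ow when the stem ends in a voiceless consonant (*ronup*, *kimif*); -ede when the stem ends in a voiced consonant (*mutewun*, *zawzemev*); -wi when the stem ends in a vowel (*pumri*, *weke*).
Since the final sound of *temuv* is /v/ (a voiced consonant), it takes -ede, giving *temuvede*.
*utef* — final sound /f/ (a voiceless consonant) → -ow → *utefow*.
*i*: final sound = /i/, a vowel → -wi → *iwi*.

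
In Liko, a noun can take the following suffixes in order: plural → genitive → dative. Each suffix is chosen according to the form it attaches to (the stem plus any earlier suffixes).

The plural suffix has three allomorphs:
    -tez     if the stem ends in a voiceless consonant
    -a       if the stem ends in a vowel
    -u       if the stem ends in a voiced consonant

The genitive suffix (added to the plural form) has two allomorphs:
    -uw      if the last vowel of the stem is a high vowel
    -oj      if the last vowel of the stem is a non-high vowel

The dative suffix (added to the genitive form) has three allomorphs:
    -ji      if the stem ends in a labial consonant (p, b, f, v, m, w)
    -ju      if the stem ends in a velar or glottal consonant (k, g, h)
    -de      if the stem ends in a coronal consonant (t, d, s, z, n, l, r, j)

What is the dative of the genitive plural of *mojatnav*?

mojatnavuuwji

Since the final sound of *mojatnav* is /v/ (a voiced consonant), it takes -u, giving *mojatnavu*.
The plural form *mojatnavu*: last vowel = /u/, a high vowel → -uw → *mojatnavuuw*.
The genitive form *mojatnavuuw*: final consonant = /w/, labial → -ji → *mojatnavuuwji*.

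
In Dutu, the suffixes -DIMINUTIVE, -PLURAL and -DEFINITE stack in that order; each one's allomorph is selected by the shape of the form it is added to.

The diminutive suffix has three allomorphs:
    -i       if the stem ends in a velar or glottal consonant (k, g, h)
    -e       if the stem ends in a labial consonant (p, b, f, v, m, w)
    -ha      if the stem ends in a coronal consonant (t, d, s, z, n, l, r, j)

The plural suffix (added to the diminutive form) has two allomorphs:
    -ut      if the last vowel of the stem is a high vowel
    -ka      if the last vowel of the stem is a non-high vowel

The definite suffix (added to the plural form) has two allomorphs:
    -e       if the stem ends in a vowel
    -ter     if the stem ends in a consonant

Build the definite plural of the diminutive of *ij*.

Since the final consonant of *ij* is /j/ (coronal), it takes -ha, giving *ijha*.
The diminutive form *ijha* — last vowel /a/ (a non-high vowel) → -ka → *ijhaka*.
The final sound of the plural form *ijhaka* is /a/, which is a vowel, so the definite suffix is -e, giving *ijhakae*.

ijhakae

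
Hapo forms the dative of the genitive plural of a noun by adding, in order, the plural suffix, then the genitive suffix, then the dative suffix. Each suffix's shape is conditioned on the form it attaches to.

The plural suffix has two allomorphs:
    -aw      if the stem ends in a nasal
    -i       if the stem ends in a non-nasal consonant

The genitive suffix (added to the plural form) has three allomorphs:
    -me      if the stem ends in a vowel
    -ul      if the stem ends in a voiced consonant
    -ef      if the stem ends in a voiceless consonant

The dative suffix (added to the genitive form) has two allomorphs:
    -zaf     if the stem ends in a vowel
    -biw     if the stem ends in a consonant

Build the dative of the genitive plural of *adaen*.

adaenawulbiw

*adaen* — final consonant /n/ (a nasal) → -aw → *adaenaw*.
The plural form *adaenaw* — final sound /w/ (a voiced consonant) → -ul → *adaenawul*.
The final sound of the genitive form *adaenawul* is /l/, which is a consonant, so the dative suffix is -biw, giving *adaenawulbiw*.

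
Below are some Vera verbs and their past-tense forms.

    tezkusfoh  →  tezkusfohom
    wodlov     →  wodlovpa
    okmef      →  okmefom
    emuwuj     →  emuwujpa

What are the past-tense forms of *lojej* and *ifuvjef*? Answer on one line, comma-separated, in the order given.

lojejpa, ifuvjefom

The alternation tracks the final consonant of the stem — -om when the stem ends in a voiceless consonant (*tezkusfoh*, *okmef*); -pa when the stem ends in a voiced consonant (*wodlov*, *emuwuj*).
The final consonant of *lojej* is /j/, which is voiced, so the suffix is -pa, giving *lojejpa*.
*ifuvjef* — final consonant /f/ (voiceless) → -om → *ifuvjefom*.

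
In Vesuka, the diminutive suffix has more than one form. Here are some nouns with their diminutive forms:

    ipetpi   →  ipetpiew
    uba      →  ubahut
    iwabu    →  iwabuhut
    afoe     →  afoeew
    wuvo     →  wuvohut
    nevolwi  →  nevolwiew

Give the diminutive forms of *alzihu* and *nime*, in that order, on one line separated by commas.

The suffix is conditioned by the last vowel: -ew when the last vowel of the stem is a front vowel (*ipetpi*, *afoe*, *nevolwi*); -hut when the last vowel of the stem is a back vowel (*uba*, *iwabu*, *wuvo*).
*alzihu* — last vowel /u/ (a back vowel) → -hut → *alzihuhut*.
*nime*: last vowel = /e/, a front vowel → -ew → *nimeew*.

alzihuhut, nimeew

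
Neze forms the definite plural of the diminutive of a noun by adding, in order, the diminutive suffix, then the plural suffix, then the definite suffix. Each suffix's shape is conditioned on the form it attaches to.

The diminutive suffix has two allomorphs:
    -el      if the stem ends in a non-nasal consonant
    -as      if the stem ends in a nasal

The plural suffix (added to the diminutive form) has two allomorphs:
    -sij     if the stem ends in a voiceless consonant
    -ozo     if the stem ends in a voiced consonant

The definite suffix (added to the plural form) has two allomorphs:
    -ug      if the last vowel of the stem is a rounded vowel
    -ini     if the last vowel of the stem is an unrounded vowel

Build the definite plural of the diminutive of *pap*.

papelozoug

Since the final consonant of *pap* is /p/ (non-nasal), it takes -el, giving *papel*.
The diminutive form *papel*: final consonant = /l/, voiced → -ozo → *papelozo*.
Since the last vowel of the plural form *papelozo* is /o/ (a rounded vowel), it takes -ug, giving *papelozoug*.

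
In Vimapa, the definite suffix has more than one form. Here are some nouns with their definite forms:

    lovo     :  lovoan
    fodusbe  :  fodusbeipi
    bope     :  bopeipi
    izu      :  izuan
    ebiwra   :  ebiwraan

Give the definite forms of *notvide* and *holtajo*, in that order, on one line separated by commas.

Looking at the last vowel of each stem: -ipi when the last vowel of the stem is a front vowel (*fodusbe*, *bope*); -an when the last vowel of the stem is a back vowel (*lovo*, *izu*, *ebiwra*).
Since the last vowel of *notvide* is /e/ (a front vowel), it takes -ipi, giving *notvideipi*.
The last vowel of *holtajo* is /o/, which is a back vowel, so the suffix is -an, giving *holtajoan*.

notvideipi, holtajoan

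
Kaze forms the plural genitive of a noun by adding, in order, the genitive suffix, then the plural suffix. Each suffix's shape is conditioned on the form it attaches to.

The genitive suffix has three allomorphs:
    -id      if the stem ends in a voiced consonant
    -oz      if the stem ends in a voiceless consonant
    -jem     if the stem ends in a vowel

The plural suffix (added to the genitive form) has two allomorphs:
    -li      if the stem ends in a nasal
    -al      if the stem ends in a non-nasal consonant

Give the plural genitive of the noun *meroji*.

merojijemli

The final sound of *meroji* is /i/, which is a vowel, so the genitive suffix is -jem, giving *merojijem*.
Since the final consonant of the genitive form *merojijem* is /m/ (a nasal), it takes -li, giving *merojijemli*.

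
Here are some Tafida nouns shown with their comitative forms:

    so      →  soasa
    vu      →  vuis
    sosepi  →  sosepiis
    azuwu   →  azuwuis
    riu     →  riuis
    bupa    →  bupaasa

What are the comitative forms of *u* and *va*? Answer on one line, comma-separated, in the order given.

uis, vaasa

The pattern is height harmony: -is when the last vowel of the stem is a high vowel (*vu*, *sosepi*, *azuwu*, *riu*); -asa when the last vowel of the stem is a non-high vowel (*so*, *bupa*).
The last vowel of *u* is /u/, which is a high vowel, so the suffix is -is, giving *uis*.
*va* — last vowel /a/ (a non-high vowel) → -asa → *vaasa*.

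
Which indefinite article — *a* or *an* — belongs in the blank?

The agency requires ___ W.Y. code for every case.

The indefinite article is chosen by the initial *sound* of the following word, not its spelling.
The initialism *W.Y.* is read letter by letter; the first letter, W, is pronounced /ˈdʌbəl.juː/, which begins with a consonant sound.
So the article is *a*: The agency requires a W.Y. code for every case.

a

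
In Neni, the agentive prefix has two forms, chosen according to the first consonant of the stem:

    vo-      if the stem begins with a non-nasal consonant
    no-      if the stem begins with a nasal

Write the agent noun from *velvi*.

vovelvi

*velvi* — first consonant /v/ (non-nasal) → vo- → *vovelvi*.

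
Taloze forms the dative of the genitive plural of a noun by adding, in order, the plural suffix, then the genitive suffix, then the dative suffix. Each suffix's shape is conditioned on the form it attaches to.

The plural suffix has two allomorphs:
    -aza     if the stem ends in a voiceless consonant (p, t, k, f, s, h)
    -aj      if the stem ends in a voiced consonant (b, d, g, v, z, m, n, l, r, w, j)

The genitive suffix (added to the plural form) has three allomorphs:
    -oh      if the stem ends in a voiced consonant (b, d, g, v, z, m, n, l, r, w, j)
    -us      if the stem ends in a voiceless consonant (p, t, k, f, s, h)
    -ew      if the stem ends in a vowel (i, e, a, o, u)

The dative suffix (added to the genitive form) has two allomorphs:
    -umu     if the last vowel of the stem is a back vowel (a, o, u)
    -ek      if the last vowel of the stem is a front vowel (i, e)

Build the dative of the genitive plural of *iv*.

*iv*: final consonant = /v/, voiced → -aj → *ivaj*.
The final sound of the plural form *ivaj* is /j/, which is a voiced consonant, so the genitive suffix is -oh, giving *ivajoh*.
Since the last vowel of the genitive form *ivajoh* is /o/ (a back vowel), it takes -umu, giving *ivajohumu*.

ivajohumu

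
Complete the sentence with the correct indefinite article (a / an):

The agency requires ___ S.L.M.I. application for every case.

The indefinite article is chosen by the initial *sound* of the following word, not its spelling.
The initialism *S.L.M.I.* is read letter by letter; the first letter, S, is pronounced /ɛs/, which begins with a vowel sound.
So the article is *an*: The agency requires an S.L.M.I. application for every case.

an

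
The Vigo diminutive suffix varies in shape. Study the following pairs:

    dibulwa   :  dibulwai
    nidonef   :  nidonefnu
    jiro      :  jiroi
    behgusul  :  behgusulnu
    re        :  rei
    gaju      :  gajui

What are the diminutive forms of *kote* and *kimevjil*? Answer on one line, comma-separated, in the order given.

The alternation tracks the final sound of the stem — -nu when the stem ends in a consonant (*nidonef*, *behgusul*); -i when the stem ends in a vowel (*dibulwa*, *jiro*, *re*, *gaju*).
*kote* — final sound /e/ (a vowel) → -i → *kotei*.
*kimevjil*: final sound = /l/, a consonant → -nu → *kimevjilnu*.

kotei, kimevjilnu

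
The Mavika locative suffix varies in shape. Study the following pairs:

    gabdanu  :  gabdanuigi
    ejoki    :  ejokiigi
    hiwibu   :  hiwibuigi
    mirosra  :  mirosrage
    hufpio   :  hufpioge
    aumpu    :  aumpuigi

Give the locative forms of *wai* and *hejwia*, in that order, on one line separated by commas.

Looking at the last vowel of each stem: -igi when the last vowel of the stem is a high vowel (*gabdanu*, *ejoki*, *hiwibu*, *aumpu*); -ge when the last vowel of the stem is a non-high vowel (*mirosra*, *hufpio*).
*wai*: last vowel = /i/, a high vowel → -igi → *waiigi*.
The last vowel of *hejwia* is /a/, which is a non-high vowel, so the suffix is -ge, giving *hejwiage*.

waiigi, hejwiage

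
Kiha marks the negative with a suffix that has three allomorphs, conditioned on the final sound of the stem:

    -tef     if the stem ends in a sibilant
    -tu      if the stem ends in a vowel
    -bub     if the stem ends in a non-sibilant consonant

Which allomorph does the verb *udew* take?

*udew*: final sound = /w/, a non-sibilant consonant → -bub.

-bub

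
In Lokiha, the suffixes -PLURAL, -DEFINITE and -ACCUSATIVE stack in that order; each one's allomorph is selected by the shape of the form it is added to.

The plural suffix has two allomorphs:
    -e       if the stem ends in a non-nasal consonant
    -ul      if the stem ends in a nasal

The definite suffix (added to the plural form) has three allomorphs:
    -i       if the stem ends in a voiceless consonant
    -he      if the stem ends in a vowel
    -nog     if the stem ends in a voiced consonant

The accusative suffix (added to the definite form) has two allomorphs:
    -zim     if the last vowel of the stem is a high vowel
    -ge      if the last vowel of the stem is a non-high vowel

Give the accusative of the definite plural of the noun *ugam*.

The final consonant of *ugam* is /m/, which is a nasal, so the plural suffix is -ul, giving *ugamul*.
The plural form *ugamul*: final sound = /l/, a voiced consonant → -nog → *ugamulnog*.
The definite form *ugamulnog* — last vowel /o/ (a non-high vowel) → -ge → *ugamulnogge*.

ugamulnogge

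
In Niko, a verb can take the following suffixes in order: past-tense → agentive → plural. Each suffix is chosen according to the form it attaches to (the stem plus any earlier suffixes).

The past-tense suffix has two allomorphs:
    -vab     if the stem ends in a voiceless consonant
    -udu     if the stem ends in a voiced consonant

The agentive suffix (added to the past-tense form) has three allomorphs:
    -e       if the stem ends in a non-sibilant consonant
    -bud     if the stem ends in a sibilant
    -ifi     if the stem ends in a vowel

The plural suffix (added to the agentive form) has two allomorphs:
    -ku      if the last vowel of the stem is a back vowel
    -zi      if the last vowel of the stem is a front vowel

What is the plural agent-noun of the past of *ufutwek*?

ufutwekvabezi

*ufutwek*: final consonant = /k/, voiceless → -vab → *ufutwekvab*.
The past-tense form *ufutwekvab*: final sound = /b/, a non-sibilant consonant → -e → *ufutwekvabe*.
The last vowel of the agentive form *ufutwekvabe* is /e/, which is a front vowel, so the plural suffix is -zi, giving *ufutwekvabezi*.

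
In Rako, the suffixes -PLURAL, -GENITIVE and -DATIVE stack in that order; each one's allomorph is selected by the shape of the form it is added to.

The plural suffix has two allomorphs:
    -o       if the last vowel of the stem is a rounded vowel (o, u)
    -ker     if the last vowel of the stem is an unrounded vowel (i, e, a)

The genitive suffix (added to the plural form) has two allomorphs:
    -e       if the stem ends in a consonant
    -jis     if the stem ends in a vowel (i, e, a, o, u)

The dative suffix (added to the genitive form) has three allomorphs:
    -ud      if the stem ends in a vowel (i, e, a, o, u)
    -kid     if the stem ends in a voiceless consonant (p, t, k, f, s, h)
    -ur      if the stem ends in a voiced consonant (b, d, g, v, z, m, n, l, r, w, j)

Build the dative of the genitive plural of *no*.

noojiskid

Since the last vowel of *no* is /o/ (a rounded vowel), it takes -o, giving *noo*.
The plural form *noo*: final sound = /o/, a vowel → -jis → *noojis*.
Since the final sound of the genitive form *noojis* is /s/ (a voiceless consonant), it takes -kid, giving *noojiskid*.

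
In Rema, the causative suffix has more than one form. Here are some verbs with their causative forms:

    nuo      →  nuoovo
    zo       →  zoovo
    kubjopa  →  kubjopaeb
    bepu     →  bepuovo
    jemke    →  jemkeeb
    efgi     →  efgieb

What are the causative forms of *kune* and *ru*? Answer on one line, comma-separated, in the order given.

kuneeb, ruovo

Looking at the last vowel of each stem: -ovo when the last vowel of the stem is a rounded vowel (*nuo*, *zo*, *bepu*); -eb when the last vowel of the stem is an unrounded vowel (*kubjopa*, *jemke*, *efgi*).
*kune* — last vowel /e/ (an unrounded vowel) → -eb → *kuneeb*.
*ru* — last vowel /u/ (a rounded vowel) → -ovo → *ruovo*.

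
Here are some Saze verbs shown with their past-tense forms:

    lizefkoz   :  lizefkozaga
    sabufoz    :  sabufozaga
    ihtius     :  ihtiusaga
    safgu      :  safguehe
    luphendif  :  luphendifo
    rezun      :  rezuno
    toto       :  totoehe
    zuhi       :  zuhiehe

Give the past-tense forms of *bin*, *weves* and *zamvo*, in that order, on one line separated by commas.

The pattern is sibilance of the final sound: -aga when the stem ends in a sibilant (*lizefkoz*, *sabufoz*, *ihtius*); -o when the stem ends in a non-sibilant consonant (*luphendif*, *rezun*); -ehe when the stem ends in a vowel (*safgu*, *toto*, *zuhi*).
*bin*: final sound = /n/, a non-sibilant consonant → -o → *bino*.
*weves*: final sound = /s/, a sibilant → -aga → *wevesaga*.
*zamvo*: final sound = /o/, a vowel → -ehe → *zamvoehe*.

bino, wevesaga, zamvoehe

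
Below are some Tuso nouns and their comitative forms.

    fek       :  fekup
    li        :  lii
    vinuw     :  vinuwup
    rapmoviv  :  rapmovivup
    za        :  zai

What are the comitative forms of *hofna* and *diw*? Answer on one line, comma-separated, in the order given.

The alternation tracks the final sound of the stem — -up when the stem ends in a consonant (*fek*, *vinuw*, *rapmoviv*); -i when the stem ends in a vowel (*li*, *za*).
*hofna* — final sound /a/ (a vowel) → -i → *hofnai*.
The final sound of *diw* is /w/, which is a consonant, so the suffix is -up, giving *diwup*.

hofnai, diwup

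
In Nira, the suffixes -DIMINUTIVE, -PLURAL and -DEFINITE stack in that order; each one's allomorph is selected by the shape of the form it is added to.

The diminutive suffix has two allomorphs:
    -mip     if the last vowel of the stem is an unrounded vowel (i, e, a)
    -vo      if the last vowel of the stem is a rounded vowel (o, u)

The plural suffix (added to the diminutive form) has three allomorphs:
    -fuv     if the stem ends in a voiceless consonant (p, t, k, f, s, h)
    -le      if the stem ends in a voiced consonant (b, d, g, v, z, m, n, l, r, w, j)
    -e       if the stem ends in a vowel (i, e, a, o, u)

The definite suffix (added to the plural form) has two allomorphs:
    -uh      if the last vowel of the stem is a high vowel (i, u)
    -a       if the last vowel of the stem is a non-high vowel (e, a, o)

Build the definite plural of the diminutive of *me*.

*me* — last vowel /e/ (an unrounded vowel) → -mip → *memip*.
The diminutive form *memip*: final sound = /p/, a voiceless consonant → -fuv → *memipfuv*.
Since the last vowel of the plural form *memipfuv* is /u/ (a high vowel), it takes -uh, giving *memipfuvuh*.

memipfuvuh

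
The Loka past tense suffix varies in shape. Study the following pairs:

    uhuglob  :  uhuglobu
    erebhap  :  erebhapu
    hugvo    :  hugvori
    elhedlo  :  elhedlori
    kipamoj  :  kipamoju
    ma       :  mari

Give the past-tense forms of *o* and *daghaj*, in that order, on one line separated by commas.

The suffix is conditioned by the final sound: -u when the stem ends in a consonant (*uhuglob*, *erebhap*, *kipamoj*); -ri when the stem ends in a vowel (*hugvo*, *elhedlo*, *ma*).
*o*: final sound = /o/, a vowel → -ri → *ori*.
*daghaj*: final sound = /j/, a consonant → -u → *daghaju*.

ori, daghaju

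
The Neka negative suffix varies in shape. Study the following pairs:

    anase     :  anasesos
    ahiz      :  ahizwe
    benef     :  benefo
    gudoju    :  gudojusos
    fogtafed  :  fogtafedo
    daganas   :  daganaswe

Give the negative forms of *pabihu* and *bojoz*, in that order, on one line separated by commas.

The alternation tracks the final sound of the stem — -we when the stem ends in a sibilant (*ahiz*, *daganas*); -o when the stem ends in a non-sibilant consonant (*benef*, *fogtafed*); -sos when the stem ends in a vowel (*anase*, *gudoju*).
The final sound of *pabihu* is /u/, which is a vowel, so the suffix is -sos, giving *pabihusos*.
*bojoz*: final sound = /z/, a sibilant → -we → *bojozwe*.

pabihusos, bojozwe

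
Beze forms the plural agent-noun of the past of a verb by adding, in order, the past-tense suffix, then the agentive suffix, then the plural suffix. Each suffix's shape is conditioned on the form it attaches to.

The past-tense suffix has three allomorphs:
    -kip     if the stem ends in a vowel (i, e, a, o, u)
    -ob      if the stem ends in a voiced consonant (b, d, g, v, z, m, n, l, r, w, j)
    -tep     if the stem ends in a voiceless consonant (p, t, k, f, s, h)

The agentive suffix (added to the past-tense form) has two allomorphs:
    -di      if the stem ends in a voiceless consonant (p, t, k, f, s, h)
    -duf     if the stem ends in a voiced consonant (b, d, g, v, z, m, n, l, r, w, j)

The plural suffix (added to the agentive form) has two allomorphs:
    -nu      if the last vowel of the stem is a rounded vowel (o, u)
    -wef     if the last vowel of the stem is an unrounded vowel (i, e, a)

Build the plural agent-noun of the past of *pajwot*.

Since the final sound of *pajwot* is /t/ (a voiceless consonant), it takes -tep, giving *pajwottep*.
The past-tense form *pajwottep*: final consonant = /p/, voiceless → -di → *pajwottepdi*.
The last vowel of the agentive form *pajwottepdi* is /i/, which is an unrounded vowel, so the plural suffix is -wef, giving *pajwottepdiwef*.

pajwottepdiwef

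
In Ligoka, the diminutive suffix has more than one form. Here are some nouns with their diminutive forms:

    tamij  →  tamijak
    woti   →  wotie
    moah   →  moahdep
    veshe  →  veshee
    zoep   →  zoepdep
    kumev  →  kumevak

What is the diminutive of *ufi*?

The alternation tracks the final sound of the stem — -dep when the stem ends in a voiceless consonant (*moah*, *zoep*); -ak when the stem ends in a voiced consonant (*tamij*, *kumev*); -e when the stem ends in a vowel (*woti*, *veshe*).
*ufi*: final sound = /i/, a vowel → -e → *ufie*.

ufie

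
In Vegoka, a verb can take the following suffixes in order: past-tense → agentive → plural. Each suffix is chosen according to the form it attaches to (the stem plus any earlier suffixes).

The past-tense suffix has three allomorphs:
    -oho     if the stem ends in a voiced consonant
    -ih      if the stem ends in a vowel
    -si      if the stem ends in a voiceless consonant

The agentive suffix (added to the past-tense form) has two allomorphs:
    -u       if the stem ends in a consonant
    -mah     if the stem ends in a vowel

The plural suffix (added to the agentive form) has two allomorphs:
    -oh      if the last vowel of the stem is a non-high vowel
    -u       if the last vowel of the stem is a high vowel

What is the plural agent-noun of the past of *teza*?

The final sound of *teza* is /a/, which is a vowel, so the past-tense suffix is -ih, giving *tezaih*.
Since the final sound of the past-tense form *tezaih* is /h/ (a consonant), it takes -u, giving *tezaihu*.
Since the last vowel of the agentive form *tezaihu* is /u/ (a high vowel), it takes -u, giving *tezaihuu*.

tezaihuu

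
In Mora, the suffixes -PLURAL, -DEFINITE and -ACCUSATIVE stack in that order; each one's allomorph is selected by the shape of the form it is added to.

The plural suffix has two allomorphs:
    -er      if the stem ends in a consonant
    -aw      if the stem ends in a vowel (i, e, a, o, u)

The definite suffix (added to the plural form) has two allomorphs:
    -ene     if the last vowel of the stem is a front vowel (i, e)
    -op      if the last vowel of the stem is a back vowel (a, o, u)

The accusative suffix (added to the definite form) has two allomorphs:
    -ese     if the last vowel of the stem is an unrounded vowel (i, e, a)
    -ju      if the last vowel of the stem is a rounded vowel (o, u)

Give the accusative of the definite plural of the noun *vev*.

vevereneese

Since the final sound of *vev* is /v/ (a consonant), it takes -er, giving *vever*.
The plural form *vever* — last vowel /e/ (a front vowel) → -ene → *veverene*.
The definite form *veverene*: last vowel = /e/, an unrounded vowel → -ese → *vevereneese*.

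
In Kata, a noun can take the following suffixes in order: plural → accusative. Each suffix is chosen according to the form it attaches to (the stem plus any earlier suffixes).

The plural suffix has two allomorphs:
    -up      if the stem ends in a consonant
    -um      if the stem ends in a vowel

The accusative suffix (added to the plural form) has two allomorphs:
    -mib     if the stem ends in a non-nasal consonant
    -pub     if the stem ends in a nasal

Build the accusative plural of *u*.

uumpub

Since the final sound of *u* is /u/ (a vowel), it takes -um, giving *uum*.
The final consonant of the plural form *uum* is /m/, which is a nasal, so the accusative suffix is -pub, giving *uumpub*.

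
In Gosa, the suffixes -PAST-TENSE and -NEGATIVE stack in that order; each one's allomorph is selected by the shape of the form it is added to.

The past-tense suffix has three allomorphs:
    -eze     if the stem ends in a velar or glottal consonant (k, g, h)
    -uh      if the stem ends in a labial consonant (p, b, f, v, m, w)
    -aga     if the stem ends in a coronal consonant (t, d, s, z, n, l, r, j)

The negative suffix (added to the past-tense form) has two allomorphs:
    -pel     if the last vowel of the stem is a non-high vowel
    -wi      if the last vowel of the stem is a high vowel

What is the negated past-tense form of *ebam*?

ebamuhwi

The final consonant of *ebam* is /m/, which is labial, so the past-tense suffix is -uh, giving *ebamuh*.
The past-tense form *ebamuh*: last vowel = /u/, a high vowel → -wi → *ebamuhwi*.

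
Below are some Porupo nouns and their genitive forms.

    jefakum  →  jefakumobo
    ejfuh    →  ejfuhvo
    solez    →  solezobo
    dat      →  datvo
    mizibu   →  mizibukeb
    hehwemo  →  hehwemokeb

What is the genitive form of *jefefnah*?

The suffix is conditioned by the final sound: -vo when the stem ends in a voiceless consonant (*ejfuh*, *dat*); -obo when the stem ends in a voiced consonant (*jefakum*, *solez*); -keb when the stem ends in a vowel (*mizibu*, *hehwemo*).
Since the final sound of *jefefnah* is /h/ (a voiceless consonant), it takes -vo, giving *jefefnahvo*.

jefefnahvo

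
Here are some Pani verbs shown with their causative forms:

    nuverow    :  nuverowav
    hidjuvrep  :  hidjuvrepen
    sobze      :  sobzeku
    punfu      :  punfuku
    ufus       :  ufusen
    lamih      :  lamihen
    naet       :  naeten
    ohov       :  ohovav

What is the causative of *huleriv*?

hulerivav

The suffix is conditioned by the final sound: -en when the stem ends in a voiceless consonant (*hidjuvrep*, *ufus*, *lamih*, *naet*); -av when the stem ends in a voiced consonant (*nuverow*, *ohov*); -ku when the stem ends in a vowel (*sobze*, *punfu*).
Since the final sound of *huleriv* is /v/ (a voiced consonant), it takes -av, giving *hulerivav*.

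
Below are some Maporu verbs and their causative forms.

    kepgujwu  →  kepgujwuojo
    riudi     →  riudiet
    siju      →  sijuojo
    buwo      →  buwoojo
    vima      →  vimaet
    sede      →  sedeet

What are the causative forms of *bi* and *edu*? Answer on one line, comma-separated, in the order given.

The pattern is rounding harmony: -ojo when the last vowel of the stem is a rounded vowel (*kepgujwu*, *siju*, *buwo*); -et when the last vowel of the stem is an unrounded vowel (*riudi*, *vima*, *sede*).
Since the last vowel of *bi* is /i/ (an unrounded vowel), it takes -et, giving *biet*.
The last vowel of *edu* is /u/, which is a rounded vowel, so the suffix is -ojo, giving *eduojo*.

biet, eduojo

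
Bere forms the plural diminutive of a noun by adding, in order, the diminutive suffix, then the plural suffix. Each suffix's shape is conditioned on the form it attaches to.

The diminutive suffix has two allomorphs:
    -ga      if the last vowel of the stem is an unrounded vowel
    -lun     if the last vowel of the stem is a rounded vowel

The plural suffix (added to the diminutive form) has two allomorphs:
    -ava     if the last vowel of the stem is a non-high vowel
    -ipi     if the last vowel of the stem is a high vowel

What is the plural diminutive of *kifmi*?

kifmigaava

*kifmi*: last vowel = /i/, an unrounded vowel → -ga → *kifmiga*.
The diminutive form *kifmiga* — last vowel /a/ (a non-high vowel) → -ava → *kifmigaava*.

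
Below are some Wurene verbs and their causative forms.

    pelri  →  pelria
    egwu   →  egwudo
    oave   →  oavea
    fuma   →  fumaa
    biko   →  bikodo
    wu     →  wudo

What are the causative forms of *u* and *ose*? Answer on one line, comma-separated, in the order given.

udo, osea

The pattern is rounding harmony: -do when the last vowel of the stem is a rounded vowel (*egwu*, *biko*, *wu*); -a when the last vowel of the stem is an unrounded vowel (*pelri*, *oave*, *fuma*).
*u* — last vowel /u/ (a rounded vowel) → -do → *udo*.
*ose*: last vowel = /e/, an unrounded vowel → -a → *osea*.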